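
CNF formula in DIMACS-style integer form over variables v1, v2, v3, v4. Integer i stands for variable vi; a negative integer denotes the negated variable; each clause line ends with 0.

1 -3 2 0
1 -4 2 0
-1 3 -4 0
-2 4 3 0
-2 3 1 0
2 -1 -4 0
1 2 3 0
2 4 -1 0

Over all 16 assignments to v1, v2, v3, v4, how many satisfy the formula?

4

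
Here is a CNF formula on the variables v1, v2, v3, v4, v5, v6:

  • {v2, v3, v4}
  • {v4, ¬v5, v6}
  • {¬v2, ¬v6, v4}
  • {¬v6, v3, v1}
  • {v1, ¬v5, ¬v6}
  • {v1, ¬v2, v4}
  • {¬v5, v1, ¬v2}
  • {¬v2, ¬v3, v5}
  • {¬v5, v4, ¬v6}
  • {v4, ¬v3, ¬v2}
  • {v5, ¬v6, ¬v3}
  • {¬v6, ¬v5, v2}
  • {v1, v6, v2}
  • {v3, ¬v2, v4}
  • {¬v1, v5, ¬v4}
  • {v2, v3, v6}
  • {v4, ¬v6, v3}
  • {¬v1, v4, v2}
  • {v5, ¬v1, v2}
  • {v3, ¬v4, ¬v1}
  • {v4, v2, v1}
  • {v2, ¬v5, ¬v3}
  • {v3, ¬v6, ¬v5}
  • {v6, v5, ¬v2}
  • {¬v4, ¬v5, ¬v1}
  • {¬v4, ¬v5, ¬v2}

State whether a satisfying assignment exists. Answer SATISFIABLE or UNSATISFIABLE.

UNSATISFIABLE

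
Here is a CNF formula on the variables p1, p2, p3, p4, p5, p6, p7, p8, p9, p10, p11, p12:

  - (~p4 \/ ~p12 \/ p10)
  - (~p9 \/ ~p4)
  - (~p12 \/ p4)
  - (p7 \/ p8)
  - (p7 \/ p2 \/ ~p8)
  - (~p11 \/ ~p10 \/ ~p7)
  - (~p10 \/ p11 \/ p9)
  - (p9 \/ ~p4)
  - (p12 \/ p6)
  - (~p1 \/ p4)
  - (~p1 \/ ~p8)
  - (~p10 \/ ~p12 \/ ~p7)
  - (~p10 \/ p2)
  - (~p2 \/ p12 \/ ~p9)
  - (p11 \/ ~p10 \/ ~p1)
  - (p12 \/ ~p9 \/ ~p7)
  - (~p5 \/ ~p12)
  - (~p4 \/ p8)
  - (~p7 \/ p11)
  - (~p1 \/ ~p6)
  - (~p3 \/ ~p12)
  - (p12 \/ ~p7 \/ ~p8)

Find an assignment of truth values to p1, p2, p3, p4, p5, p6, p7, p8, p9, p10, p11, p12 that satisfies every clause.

p1 occurs only negated in the remaining clauses — set p1 = False.
Pure literal: p3 appears only negated; assign p3 = False.
Branch on p2: take p2 = False.
  then p10 is forced to False.
Branch on p4: take p4 = False.
  then p12 is forced to False.
  then p6 is forced to True.
Try p7 = True.
  then p9 is forced to False.
  then p11 is forced to True.
  then p8 is forced to False.
p5 is now unconstrained; take p5 = True.

p1=False, p2=False, p3=False, p4=False, p5=True, p6=True, p7=True, p8=False, p9=False, p10=False, p11=True, p12=False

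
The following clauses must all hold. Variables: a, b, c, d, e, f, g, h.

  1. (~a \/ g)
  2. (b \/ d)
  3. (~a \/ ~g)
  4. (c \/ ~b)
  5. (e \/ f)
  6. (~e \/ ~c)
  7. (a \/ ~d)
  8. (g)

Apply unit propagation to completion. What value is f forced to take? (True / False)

True

Unit clause (g) sets g = True.
(~g \/ ~a): since g = True, the clause reduces to (~a). a = False.
(a \/ ~d) with a = False leaves only ~d, so d = False.
(b \/ d): since d = False, the clause reduces to (b). b = True.
(~b \/ c): since b = True, the clause reduces to (c). c = True.
(~e \/ ~c) with c = True leaves only ~e, so e = False.
(e \/ f) with e = False leaves only f, so f = True.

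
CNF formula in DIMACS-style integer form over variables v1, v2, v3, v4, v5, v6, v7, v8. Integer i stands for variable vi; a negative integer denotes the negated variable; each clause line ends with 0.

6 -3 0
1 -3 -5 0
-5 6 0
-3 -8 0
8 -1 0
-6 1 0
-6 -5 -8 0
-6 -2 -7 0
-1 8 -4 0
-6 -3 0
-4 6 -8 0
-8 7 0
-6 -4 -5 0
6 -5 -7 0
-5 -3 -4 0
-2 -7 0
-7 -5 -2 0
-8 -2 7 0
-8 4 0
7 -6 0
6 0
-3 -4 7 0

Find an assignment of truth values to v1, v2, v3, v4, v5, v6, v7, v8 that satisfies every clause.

The clause (v6) is unit: v6 must be True.
(v1) is a unit clause, so v1 = True.
(v8) is a unit clause, so v8 = True.
The clause (~v3) is unit: v3 must be False.
The clause (~v5) is unit: v5 must be False.
(v7) is a unit clause, so v7 = True.
Unit propagation: (~v2) forces v2 = False.
(v4) is a unit clause, so v4 = True.

v1=T  v2=F  v3=F  v4=T  v5=F  v6=T  v7=T  v8=T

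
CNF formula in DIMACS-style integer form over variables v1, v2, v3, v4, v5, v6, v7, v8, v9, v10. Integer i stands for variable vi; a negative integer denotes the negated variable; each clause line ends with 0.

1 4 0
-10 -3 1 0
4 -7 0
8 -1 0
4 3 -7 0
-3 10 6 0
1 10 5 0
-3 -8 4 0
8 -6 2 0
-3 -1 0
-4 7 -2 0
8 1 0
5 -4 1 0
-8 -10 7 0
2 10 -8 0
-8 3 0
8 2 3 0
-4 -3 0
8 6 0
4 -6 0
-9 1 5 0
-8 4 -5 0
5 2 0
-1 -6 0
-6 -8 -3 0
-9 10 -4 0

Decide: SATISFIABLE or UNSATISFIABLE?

v8 = True:
  propagation gives v3=True, v4=True; an empty clause results — contradiction.
v8 = False:
  propagation gives v1=False; an empty clause results — contradiction.
Every branch closes, so no satisfying assignment exists.

UNSATISFIABLE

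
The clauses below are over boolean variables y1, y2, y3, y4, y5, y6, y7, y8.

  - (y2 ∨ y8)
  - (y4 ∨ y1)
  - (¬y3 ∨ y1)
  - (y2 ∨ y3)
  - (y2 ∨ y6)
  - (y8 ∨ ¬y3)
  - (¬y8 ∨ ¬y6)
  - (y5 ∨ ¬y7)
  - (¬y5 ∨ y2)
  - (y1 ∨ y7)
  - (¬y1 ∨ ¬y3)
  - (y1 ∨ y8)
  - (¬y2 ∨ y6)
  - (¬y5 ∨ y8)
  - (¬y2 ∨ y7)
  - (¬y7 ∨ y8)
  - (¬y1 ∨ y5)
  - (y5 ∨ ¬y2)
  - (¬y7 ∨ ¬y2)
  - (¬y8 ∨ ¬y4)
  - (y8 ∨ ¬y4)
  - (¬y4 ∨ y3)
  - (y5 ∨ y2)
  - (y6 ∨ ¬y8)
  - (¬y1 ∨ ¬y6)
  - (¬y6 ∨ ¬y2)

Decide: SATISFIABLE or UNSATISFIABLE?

UNSATISFIABLE

y2 = True:
  propagation gives y6=True; an empty clause results — contradiction.
y2 = False:
  propagation gives y8=True, y3=True, y1=True; an empty clause results — contradiction.
Every branch closes, so no satisfying assignment exists.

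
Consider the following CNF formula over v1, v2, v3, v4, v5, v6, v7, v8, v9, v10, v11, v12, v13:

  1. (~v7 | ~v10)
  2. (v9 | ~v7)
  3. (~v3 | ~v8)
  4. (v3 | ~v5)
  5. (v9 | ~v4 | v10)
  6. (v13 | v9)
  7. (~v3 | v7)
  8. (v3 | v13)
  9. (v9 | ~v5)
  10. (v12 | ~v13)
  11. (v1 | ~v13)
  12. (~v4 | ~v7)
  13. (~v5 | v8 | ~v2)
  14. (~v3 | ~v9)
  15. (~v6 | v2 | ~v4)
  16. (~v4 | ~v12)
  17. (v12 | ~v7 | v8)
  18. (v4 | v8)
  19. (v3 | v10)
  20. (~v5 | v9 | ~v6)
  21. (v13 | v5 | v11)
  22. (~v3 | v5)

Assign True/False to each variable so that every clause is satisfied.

v1=T, v2=F, v3=F, v4=F, v5=F, v6=T, v7=F, v8=T, v9=T, v10=T, v11=F, v12=T, v13=T

Check each clause:
  1. (~v10 | ~v7) — ~v7 is true.
  2. (v9 | ~v7) — v9 is true.
  3. (~v8 | ~v3) — ~v3 is true.
  4. (~v5 | v3) — ~v5 is true.
  5. (v10 | ~v4 | v9) — v9 is true.
  6. (v13 | v9) — v9 is true.
  7. (v7 | ~v3) — ~v3 is true.
  8. (v3 | v13) — v13 is true.
  9. (v9 | ~v5) — v9 is true.
  10. (~v13 | v12) — v12 is true.
  11. (~v13 | v1) — v1 is true.
  12. (~v7 | ~v4) — ~v7 is true.
  13. (~v2 | v8 | ~v5) — v8 is true.
  14. (~v9 | ~v3) — ~v3 is true.
  15. (~v4 | ~v6 | v2) — ~v4 is true.
  16. (~v12 | ~v4) — ~v4 is true.
  17. (v12 | v8 | ~v7) — v8 is true.
  18. (v8 | v4) — v8 is true.
  19. (v3 | v10) — v10 is true.
  20. (~v5 | v9 | ~v6) — v9 is true.
  21. (v5 | v13 | v11) — v13 is true.
  22. (~v3 | v5) — ~v3 is true.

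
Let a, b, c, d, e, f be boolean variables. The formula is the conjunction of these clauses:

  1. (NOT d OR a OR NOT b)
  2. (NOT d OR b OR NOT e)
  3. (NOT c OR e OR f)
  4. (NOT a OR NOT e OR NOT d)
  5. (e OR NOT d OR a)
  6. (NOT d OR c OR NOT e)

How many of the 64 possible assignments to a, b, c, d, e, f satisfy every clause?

34

Split on d, then e.
  d=1, e=1: a clause becomes empty — 0.
  d=1, e=0: b free; 3 ways for (a,c,f) × 2^1 = 6.
  d=0, e=1: a, b, c, f free → 2^4 = 16.
  d=0, e=0: a, b free; 3 ways for (c,f) × 2^2 = 12.
Total: 0 + 6 + 16 + 12 = 34.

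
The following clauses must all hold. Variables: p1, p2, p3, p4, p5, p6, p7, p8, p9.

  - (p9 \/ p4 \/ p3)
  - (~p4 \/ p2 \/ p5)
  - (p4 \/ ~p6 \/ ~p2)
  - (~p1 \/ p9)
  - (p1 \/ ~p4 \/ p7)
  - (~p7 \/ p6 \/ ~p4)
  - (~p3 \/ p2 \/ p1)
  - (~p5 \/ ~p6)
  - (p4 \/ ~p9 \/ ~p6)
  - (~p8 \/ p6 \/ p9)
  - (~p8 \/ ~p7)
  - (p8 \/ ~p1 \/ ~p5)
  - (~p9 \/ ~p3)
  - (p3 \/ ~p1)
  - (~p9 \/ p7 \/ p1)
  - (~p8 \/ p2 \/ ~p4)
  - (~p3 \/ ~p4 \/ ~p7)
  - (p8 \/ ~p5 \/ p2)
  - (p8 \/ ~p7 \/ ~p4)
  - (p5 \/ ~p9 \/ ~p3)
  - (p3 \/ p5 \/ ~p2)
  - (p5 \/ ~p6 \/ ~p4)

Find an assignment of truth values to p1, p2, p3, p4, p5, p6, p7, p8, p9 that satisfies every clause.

Set p1 = False and propagate.
Branch on p2: take p2 = False.
  then p3 is forced to False.
Set p4 = False and propagate.
  then p9 is forced to True.
  then p6 is forced to False.
  then p7 is forced to True.
  then p8 is forced to False.
  then p5 is forced to False.
Every clause has at least one true literal under this assignment.
Check each clause:
  1. (p4 \/ p3 \/ p9) — p9 is true.
  2. (p2 \/ p5 \/ ~p4) — ~p4 is true.
  3. (~p6 \/ ~p2 \/ p4) — ~p6 is true.
  4. (~p1 \/ p9) — p9 is true.
  5. (~p4 \/ p7 \/ p1) — ~p4 is true.
  6. (p6 \/ ~p7 \/ ~p4) — ~p4 is true.
  7. (p1 \/ p2 \/ ~p3) — ~p3 is true.
  8. (~p5 \/ ~p6) — ~p6 is true.
  9. (~p6 \/ ~p9 \/ p4) — ~p6 is true.
  10. (p9 \/ ~p8 \/ p6) — ~p8 is true.
  11. (~p7 \/ ~p8) — ~p8 is true.
  12. (~p1 \/ p8 \/ ~p5) — ~p5 is true.
  13. (~p9 \/ ~p3) — ~p3 is true.
  14. (~p1 \/ p3) — ~p1 is true.
  15. (p1 \/ ~p9 \/ p7) — p7 is true.
  16. (~p4 \/ p2 \/ ~p8) — ~p8 is true.
  17. (~p4 \/ ~p7 \/ ~p3) — ~p4 is true.
  18. (p8 \/ p2 \/ ~p5) — ~p5 is true.
  19. (~p7 \/ ~p4 \/ p8) — ~p4 is true.
  20. (~p3 \/ p5 \/ ~p9) — ~p3 is true.
  21. (p3 \/ ~p2 \/ p5) — ~p2 is true.
  22. (p5 \/ ~p4 \/ ~p6) — ~p6 is true.

p1=F  p2=F  p3=F  p4=F  p5=F  p6=F  p7=T  p8=F  p9=T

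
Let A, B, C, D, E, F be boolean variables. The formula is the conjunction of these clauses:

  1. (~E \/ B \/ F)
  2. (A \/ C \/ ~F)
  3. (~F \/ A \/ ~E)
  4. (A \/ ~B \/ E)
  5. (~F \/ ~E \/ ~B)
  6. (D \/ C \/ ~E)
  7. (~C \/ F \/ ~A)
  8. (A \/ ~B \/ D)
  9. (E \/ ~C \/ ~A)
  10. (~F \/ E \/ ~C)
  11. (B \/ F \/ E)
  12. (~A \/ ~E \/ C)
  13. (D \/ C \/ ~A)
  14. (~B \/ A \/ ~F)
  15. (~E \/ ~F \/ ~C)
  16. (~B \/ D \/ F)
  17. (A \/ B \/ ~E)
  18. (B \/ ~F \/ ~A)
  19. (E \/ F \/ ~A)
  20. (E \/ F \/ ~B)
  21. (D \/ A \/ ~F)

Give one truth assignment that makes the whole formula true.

Pure literal: D appears only positively; assign D = True.
Branch on A: take A = False.
Try B = True.
  then E is forced to True.
  then F is forced to False.
C is now unconstrained; take C = False.

A = F, B = T, C = F, D = T, E = T, F = F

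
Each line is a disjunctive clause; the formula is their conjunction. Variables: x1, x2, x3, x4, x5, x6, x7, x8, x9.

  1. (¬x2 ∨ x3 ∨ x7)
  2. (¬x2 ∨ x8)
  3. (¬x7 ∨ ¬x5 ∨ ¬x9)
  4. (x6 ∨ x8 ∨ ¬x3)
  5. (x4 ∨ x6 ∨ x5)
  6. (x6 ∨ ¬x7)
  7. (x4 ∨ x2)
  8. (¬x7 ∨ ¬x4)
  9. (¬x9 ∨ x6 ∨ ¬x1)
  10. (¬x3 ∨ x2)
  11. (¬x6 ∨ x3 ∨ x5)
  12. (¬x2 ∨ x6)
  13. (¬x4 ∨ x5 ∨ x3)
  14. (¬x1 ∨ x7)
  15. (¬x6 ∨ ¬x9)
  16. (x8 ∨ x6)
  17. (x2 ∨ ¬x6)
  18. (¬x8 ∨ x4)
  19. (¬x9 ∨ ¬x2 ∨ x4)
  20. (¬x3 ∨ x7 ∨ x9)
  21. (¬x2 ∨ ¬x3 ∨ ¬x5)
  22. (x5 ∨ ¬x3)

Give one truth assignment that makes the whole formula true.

x1 = F, x2 = F, x3 = F, x4 = T, x5 = T, x6 = F, x7 = F, x8 = T, x9 = F

Pure literal: x1 appears only negated; assign x1 = False.
Branch on x2: take x2 = False.
  then x4 is forced to True.
  then x7 is forced to False.
  then x3 is forced to False.
  then x5 is forced to True.
  then x6 is forced to False.
  then x8 is forced to True.
x9 is now unconstrained; take x9 = False.
Every clause has at least one true literal under this assignment.
Check each clause:
  1. (x3 ∨ x7 ∨ ¬x2) — ¬x2 is true.
  2. (x8 ∨ ¬x2) — x8 is true.
  3. (¬x5 ∨ ¬x9 ∨ ¬x7) — ¬x7 is true.
  4. (x8 ∨ ¬x3 ∨ x6) — x8 is true.
  5. (x6 ∨ x4 ∨ x5) — x4 is true.
  6. (¬x7 ∨ x6) — ¬x7 is true.
  7. (x2 ∨ x4) — x4 is true.
  8. (¬x4 ∨ ¬x7) — ¬x7 is true.
  9. (¬x9 ∨ ¬x1 ∨ x6) — ¬x1 is true.
  10. (¬x3 ∨ x2) — ¬x3 is true.
  11. (x5 ∨ x3 ∨ ¬x6) — ¬x6 is true.
  12. (x6 ∨ ¬x2) — ¬x2 is true.
  13. (x3 ∨ ¬x4 ∨ x5) — x5 is true.
  14. (x7 ∨ ¬x1) — ¬x1 is true.
  15. (¬x6 ∨ ¬x9) — ¬x6 is true.
  16. (x6 ∨ x8) — x8 is true.
  17. (¬x6 ∨ x2) — ¬x6 is true.
  18. (¬x8 ∨ x4) — x4 is true.
  19. (¬x9 ∨ x4 ∨ ¬x2) — x4 is true.
  20. (¬x3 ∨ x7 ∨ x9) — ¬x3 is true.
  21. (¬x2 ∨ ¬x5 ∨ ¬x3) — ¬x3 is true.
  22. (¬x3 ∨ x5) — ¬x3 is true.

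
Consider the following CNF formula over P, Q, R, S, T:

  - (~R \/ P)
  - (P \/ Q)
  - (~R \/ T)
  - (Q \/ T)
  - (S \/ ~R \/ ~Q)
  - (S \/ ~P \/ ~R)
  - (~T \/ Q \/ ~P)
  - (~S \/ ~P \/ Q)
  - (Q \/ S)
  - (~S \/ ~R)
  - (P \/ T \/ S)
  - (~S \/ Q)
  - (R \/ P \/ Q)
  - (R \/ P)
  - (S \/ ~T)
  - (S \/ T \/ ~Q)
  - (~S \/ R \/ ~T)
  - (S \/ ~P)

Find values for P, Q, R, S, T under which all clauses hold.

Try P = True.
  then S is forced to True.
  then Q is forced to True.
  then R is forced to False.
  then T is forced to False.
Every clause has at least one true literal under this assignment.

P = True, Q = True, R = False, S = True, T = False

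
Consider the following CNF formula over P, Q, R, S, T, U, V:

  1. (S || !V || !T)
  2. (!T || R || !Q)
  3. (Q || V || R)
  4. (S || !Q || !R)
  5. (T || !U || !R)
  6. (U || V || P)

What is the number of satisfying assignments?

Split on R, then Q.
  R=1, Q=1: 10 of the 32 assignments to (P,S,T,U,V) work.
  R=1, Q=0: 16 of the 32 assignments to (P,S,T,U,V) work.
  R=0, Q=1: S free; 7 ways for (P,T,U,V) × 2^1 = 14.
  R=0, Q=0: P, U free; 3 ways for (S,T,V) × 2^2 = 12.
Total: 10 + 16 + 14 + 12 = 52.

52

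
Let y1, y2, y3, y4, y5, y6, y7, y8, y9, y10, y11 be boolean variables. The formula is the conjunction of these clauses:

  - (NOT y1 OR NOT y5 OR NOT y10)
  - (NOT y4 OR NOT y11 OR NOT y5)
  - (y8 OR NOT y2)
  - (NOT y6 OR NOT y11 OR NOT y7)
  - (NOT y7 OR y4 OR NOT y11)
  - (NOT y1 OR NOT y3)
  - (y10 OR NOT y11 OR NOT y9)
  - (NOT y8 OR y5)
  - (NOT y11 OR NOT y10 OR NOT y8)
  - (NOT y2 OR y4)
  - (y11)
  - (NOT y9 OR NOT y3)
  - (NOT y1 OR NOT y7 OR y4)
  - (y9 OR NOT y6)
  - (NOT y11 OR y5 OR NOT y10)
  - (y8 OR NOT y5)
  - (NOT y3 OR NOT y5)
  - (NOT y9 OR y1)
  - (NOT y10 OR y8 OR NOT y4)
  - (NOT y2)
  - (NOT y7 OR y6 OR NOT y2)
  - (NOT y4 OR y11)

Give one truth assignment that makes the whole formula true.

y1 = F, y2 = F, y3 = F, y4 = T, y5 = F, y6 = F, y7 = F, y8 = F, y9 = F, y10 = F, y11 = T

The clause (y11) is unit: y11 must be True.
The clause (NOT y2) is unit: y2 must be False.
y3 occurs only negated in the remaining clauses — set y3 = False.
Pure literal: y6 appears only negated; assign y6 = False.
Branch on y1: take y1 = False.
  then y9 is forced to False.
Set y4 = True and propagate.
  then y5 is forced to False.
  then y8 is forced to False.
  then y10 is forced to False.
y7 is now unconstrained; take y7 = False.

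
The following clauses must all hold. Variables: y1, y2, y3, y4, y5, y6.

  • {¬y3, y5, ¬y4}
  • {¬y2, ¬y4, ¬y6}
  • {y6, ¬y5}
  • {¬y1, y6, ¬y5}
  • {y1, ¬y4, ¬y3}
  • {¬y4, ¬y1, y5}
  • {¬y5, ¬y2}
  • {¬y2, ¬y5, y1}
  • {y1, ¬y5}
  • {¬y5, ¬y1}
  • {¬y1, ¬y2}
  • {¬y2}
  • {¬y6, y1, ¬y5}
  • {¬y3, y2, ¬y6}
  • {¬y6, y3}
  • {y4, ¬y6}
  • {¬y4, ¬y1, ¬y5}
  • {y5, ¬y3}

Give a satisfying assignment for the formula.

(¬y2) is a unit clause, so y2 = False.
Set y1 = False and propagate.
  then y5 is forced to False.
  then y3 is forced to False.
  then y6 is forced to False.
y4 is now unconstrained; take y4 = False.

y1=F  y2=F  y3=F  y4=F  y5=F  y6=F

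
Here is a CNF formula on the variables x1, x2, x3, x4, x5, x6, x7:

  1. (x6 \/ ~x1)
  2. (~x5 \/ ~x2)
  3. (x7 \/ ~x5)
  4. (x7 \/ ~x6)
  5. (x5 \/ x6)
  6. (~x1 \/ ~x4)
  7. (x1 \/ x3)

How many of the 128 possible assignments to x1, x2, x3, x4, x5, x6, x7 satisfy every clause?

Split on x1, then x5.
  x1=T, x5=T: remaining (x2,x3,x4,x6,x7) ∈ {(F,F,F,T,T); (F,T,F,T,T)} — 2.
  x1=T, x5=F: remaining (x2,x3,x4,x6,x7) ∈ {(F,F,F,T,T); (F,T,F,T,T); (T,F,F,T,T); (T,T,F,T,T)} — 4.
  x1=F, x5=T: remaining (x2,x3,x4,x6,x7) ∈ {(F,T,F,F,T); (F,T,F,T,T); (F,T,T,F,T); (F,T,T,T,T)} — 4.
  x1=F, x5=F: remaining (x2,x3,x4,x6,x7) ∈ {(F,T,F,T,T); (F,T,T,T,T); (T,T,F,T,T); (T,T,T,T,T)} — 4.
Total: 2 + 4 + 4 + 4 = 14.

14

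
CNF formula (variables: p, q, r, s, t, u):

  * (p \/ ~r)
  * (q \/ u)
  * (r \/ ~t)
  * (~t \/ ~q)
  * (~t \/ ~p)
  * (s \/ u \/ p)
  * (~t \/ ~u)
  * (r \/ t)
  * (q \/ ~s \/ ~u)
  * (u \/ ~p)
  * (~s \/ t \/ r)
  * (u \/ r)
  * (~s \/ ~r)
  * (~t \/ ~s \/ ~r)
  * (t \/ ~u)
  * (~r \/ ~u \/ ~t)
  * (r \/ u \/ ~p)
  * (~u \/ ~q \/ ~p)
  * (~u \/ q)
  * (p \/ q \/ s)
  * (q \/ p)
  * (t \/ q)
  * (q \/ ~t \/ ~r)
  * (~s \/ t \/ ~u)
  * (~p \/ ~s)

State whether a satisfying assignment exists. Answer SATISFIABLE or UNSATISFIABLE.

UNSATISFIABLE

t = True:
  propagation gives r=True, p=True; an empty clause results — contradiction.
t = False:
  propagation gives r=True, p=True, u=True; an empty clause results — contradiction.
Every branch closes, so no satisfying assignment exists.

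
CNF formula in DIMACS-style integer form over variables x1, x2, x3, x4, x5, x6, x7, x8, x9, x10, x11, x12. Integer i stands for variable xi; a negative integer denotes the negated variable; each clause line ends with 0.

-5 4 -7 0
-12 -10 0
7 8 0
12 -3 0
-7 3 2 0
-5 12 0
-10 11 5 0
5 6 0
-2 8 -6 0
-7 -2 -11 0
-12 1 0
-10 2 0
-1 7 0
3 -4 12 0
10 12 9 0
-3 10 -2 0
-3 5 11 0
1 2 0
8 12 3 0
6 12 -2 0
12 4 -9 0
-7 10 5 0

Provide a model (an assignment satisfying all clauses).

Pure literal: x8 appears only positively; assign x8 = True.
Try x1 = True.
  then x7 is forced to True.
Try x2 = False.
  then x3 is forced to True.
  then x12 is forced to True.
  then x10 is forced to False.
  then x5 is forced to True.
  then x4 is forced to True.
x6, x9, x11 are now unconstrained; take x6 = True, x9 = False, x11 = False.
Check each clause:
  1. {¬x7, x4, ¬x5} — x4 is true.
  2. {¬x12, ¬x10} — ¬x10 is true.
  3. {x8, x7} — x8 is true.
  4. {x12, ¬x3} — x12 is true.
  5. {x2, ¬x7, x3} — x3 is true.
  6. {¬x5, x12} — x12 is true.
  7. {¬x10, x11, x5} — x5 is true.
  8. {x6, x5} — x5 is true.
  9. {x8, ¬x2, ¬x6} — x8 is true.
  10. {¬x11, ¬x2, ¬x7} — ¬x11 is true.
  11. {¬x12, x1} — x1 is true.
  12. {x2, ¬x10} — ¬x10 is true.
  13. {x7, ¬x1} — x7 is true.
  14. {¬x4, x3, x12} — x3 is true.
  15. {x9, x10, x12} — x12 is true.
  16. {¬x3, ¬x2, x10} — ¬x2 is true.
  17. {x5, x11, ¬x3} — x5 is true.
  18. {x2, x1} — x1 is true.
  19. {x8, x3, x12} — x8 is true.
  20. {x6, x12, ¬x2} — x12 is true.
  21. {x4, x12, ¬x9} — x12 is true.
  22. {x5, x10, ¬x7} — x5 is true.

x1=T, x2=F, x3=T, x4=T, x5=T, x6=T, x7=T, x8=T, x9=F, x10=F, x11=F, x12=T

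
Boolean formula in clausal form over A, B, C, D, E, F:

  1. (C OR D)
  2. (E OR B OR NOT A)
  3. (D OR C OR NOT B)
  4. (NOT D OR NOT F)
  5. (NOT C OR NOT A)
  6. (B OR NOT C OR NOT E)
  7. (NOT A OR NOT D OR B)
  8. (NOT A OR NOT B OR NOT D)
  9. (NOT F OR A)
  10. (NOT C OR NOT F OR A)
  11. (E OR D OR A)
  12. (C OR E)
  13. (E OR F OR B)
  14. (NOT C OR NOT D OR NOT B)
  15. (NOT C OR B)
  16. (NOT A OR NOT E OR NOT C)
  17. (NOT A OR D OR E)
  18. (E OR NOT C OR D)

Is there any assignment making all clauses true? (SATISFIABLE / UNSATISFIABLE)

SATISFIABLE

Set A = False and propagate.
  then F is forced to False.
For the remaining variables, B = True, C = True, D = False, E = True works.
So A=F, B=T, C=T, D=F, E=T, F=F is a satisfying assignment.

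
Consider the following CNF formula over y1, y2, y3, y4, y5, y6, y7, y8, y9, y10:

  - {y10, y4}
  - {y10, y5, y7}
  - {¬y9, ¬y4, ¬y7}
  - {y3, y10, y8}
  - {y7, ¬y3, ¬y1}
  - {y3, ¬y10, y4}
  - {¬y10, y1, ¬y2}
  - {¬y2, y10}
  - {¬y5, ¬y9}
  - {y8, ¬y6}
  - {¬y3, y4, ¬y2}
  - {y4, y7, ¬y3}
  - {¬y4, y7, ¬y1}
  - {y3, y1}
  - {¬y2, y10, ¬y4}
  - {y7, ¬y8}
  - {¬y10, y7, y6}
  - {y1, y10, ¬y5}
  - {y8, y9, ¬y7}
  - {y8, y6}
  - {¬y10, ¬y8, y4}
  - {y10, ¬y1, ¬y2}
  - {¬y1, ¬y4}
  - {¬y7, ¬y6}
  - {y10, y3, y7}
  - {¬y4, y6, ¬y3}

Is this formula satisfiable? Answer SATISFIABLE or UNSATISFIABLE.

UNSATISFIABLE

y10 = True:
  y4 = True:
    propagation gives y1=False, y2=False, y3=True, y6=True; an empty clause results — contradiction.
  y4 = False:
    propagation gives y3=True, y2=False, y7=True, y8=False; an empty clause results — contradiction.
y10 = False:
  propagation gives y4=True, y2=False, y1=False, y3=True; an empty clause results — contradiction.
Every branch closes, so no satisfying assignment exists.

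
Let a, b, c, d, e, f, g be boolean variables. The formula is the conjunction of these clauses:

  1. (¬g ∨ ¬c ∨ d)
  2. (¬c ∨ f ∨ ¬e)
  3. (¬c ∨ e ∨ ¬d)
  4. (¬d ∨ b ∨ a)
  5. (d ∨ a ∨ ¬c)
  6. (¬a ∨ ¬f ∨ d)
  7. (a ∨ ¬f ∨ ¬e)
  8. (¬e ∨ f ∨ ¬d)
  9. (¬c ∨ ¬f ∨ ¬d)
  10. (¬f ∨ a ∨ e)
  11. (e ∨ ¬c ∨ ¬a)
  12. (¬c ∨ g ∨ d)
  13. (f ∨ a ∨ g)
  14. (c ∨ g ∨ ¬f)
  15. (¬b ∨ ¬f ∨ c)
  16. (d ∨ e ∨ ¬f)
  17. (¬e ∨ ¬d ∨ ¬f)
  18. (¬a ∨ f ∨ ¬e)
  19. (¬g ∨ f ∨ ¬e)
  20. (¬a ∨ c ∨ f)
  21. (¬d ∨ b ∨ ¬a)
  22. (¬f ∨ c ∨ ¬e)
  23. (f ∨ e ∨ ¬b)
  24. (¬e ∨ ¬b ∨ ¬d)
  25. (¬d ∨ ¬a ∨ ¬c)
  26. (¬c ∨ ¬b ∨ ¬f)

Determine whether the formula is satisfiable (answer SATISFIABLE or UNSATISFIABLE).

SATISFIABLE

Set a = False and propagate.
Set b = False and propagate.
  then d is forced to False.
  then c is forced to False.
For the remaining variables, e = False, f = False, g = True works.
So a=False  b=False  c=False  d=False  e=False  f=False  g=True is a satisfying assignment.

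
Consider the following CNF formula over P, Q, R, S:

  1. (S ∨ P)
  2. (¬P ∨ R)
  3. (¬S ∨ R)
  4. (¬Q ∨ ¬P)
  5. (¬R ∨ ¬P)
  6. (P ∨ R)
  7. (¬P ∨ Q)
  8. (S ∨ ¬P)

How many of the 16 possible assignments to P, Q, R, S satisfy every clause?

Satisfying assignments:
  P=0 Q=0 R=1 S=1
  P=0 Q=1 R=1 S=1
Count: 2.

2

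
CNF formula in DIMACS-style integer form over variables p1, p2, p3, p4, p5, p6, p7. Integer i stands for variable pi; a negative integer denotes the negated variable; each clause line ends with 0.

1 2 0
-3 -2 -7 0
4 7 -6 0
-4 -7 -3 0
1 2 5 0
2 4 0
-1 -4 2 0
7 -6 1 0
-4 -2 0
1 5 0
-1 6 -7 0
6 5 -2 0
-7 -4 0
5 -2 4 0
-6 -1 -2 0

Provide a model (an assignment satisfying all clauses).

p5 occurs only positively in the remaining clauses — set p5 = True.
Set p1 = False and propagate.
  then p2 is forced to True.
  then p4 is forced to False.
Branch on p3: take p3 = True.
  then p7 is forced to False.
  then p6 is forced to False.
Every clause has at least one true literal under this assignment.

p1=False, p2=True, p3=True, p4=False, p5=True, p6=False, p7=False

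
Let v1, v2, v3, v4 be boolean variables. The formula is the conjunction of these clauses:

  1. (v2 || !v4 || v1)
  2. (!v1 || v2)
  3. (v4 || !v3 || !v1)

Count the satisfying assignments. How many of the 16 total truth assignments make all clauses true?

Split on v1, then v2.
  v1=T, v2=T: remaining (v3,v4) ∈ {(F,F); (F,T); (T,T)} — 3.
  v1=T, v2=F: a clause becomes empty — 0.
  v1=F, v2=T: remaining (v3,v4) ∈ {(F,F); (F,T); (T,F); (T,T)} — 4.
  v1=F, v2=F: remaining (v3,v4) ∈ {(F,F); (T,F)} — 2.
Total: 3 + 0 + 4 + 2 = 9.

9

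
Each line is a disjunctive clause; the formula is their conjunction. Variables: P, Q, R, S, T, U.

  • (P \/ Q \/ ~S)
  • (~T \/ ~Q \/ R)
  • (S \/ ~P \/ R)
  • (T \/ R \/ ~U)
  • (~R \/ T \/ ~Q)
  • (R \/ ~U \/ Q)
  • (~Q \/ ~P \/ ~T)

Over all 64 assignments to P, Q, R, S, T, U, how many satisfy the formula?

Case analysis on Q and R:
  Q=T, R=T: remaining (P,S,T,U) ∈ {(F,F,T,F); (F,F,T,T); (F,T,T,F); (F,T,T,T)} — 4.
  Q=T, R=F: remaining (P,S,T,U) ∈ {(F,F,F,F); (F,T,F,F); (T,T,F,F)} — 3.
  Q=F, R=T: T, U free; 3 ways for (P,S) × 2^2 = 12.
  Q=F, R=F: remaining (P,S,T,U) ∈ {(F,F,F,F); (F,F,T,F); (T,T,F,F); (T,T,T,F)} — 4.
Total: 4 + 3 + 12 + 4 = 23.

23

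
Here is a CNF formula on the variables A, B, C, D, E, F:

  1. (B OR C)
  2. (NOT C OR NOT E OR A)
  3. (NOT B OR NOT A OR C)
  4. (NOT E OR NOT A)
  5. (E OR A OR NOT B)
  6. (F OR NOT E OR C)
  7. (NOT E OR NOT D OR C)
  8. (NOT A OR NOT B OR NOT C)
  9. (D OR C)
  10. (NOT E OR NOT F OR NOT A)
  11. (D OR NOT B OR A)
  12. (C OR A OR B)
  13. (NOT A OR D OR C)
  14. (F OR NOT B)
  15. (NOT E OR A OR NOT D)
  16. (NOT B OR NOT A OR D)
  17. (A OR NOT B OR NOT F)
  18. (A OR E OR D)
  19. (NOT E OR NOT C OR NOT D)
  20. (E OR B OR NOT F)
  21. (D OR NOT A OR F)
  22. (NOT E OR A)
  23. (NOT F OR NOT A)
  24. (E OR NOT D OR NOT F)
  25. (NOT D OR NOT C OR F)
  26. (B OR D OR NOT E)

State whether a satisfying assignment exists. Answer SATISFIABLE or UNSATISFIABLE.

A = True:
  propagation gives E=False, F=False, B=False, C=True; an empty clause results — contradiction.
A = False:
  propagation gives E=False, B=False, C=True, D=True; an empty clause results — contradiction.
Every branch closes, so no satisfying assignment exists.

UNSATISFIABLE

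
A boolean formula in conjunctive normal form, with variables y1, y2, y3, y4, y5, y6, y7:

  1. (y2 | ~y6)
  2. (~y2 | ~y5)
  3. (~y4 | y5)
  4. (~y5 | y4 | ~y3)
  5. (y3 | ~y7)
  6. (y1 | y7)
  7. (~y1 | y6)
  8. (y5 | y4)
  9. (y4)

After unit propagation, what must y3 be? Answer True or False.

(y4) is a unit clause: y4 = True.
(~y4 | y5): since y4 = True, the clause reduces to (y5). y5 = True.
(~y2 | ~y5) with y5 = True leaves only ~y2, so y2 = False.
(~y6 | y2) with y2 = False leaves only ~y6, so y6 = False.
(y6 | ~y1): since y6 = False, the clause reduces to (~y1). y1 = False.
In (y1 | y7), y1 is now false; y7 must hold, so y7 = True.
(y3 | ~y7) with y7 = True leaves only y3, so y3 = True.

True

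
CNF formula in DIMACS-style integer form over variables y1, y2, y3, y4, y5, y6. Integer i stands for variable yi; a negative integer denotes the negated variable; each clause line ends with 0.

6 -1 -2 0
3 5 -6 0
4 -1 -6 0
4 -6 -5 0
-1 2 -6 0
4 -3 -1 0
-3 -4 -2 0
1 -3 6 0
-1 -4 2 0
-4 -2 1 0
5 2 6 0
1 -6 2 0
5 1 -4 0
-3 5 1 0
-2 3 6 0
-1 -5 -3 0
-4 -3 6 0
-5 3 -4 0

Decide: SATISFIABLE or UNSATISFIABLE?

SATISFIABLE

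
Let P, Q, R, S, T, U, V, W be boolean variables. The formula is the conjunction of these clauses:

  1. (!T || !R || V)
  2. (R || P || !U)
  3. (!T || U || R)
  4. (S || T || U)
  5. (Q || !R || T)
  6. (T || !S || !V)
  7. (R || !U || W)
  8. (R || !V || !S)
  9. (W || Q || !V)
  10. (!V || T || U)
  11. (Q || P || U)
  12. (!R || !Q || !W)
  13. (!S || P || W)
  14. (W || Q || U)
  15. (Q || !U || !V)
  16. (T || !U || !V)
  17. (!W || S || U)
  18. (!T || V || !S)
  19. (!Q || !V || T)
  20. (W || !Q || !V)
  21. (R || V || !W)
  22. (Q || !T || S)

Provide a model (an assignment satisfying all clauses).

P=1  Q=1  R=1  S=1  T=0  U=0  V=0  W=0

Check each clause:
  1. (V || !R || !T) — !T is true.
  2. (R || P || !U) — P is true.
  3. (!T || R || U) — R is true.
  4. (U || T || S) — S is true.
  5. (Q || !R || T) — Q is true.
  6. (!S || T || !V) — !V is true.
  7. (!U || W || R) — !U is true.
  8. (!S || !V || R) — !V is true.
  9. (!V || Q || W) — !V is true.
  10. (!V || U || T) — !V is true.
  11. (P || U || Q) — P is true.
  12. (!Q || !W || !R) — !W is true.
  13. (!S || P || W) — P is true.
  14. (W || U || Q) — Q is true.
  15. (!V || Q || !U) — !V is true.
  16. (!V || !U || T) — !V is true.
  17. (!W || U || S) — !W is true.
  18. (!S || V || !T) — !T is true.
  19. (T || !Q || !V) — !V is true.
  20. (!V || !Q || W) — !V is true.
  21. (!W || R || V) — !W is true.
  22. (!T || S || Q) — Q is true.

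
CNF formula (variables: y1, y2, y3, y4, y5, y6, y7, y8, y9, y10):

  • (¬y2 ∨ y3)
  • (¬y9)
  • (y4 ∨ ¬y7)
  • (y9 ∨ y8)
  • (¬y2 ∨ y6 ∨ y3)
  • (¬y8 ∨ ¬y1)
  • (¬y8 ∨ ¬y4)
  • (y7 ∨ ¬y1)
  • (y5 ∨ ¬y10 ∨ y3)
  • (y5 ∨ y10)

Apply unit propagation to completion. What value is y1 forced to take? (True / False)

(¬y9) is a unit clause: y9 = False.
In (y9 ∨ y8), y9 is now false; y8 must hold, so y8 = True.
(¬y1 ∨ ¬y8) with y8 = True leaves only ¬y1, so y1 = False.

False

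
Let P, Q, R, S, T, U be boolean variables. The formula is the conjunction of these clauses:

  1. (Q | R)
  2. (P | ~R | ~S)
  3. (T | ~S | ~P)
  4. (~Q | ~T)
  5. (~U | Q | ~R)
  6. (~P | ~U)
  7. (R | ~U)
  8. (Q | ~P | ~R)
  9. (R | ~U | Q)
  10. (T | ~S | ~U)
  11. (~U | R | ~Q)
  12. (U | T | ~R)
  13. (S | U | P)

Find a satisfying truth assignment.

P = False, Q = True, R = True, S = False, T = False, U = True

Branch on P: take P = False.
The remaining clauses are satisfied by Q = True, R = True, S = False, T = False, U = True.
Every clause has at least one true literal under this assignment.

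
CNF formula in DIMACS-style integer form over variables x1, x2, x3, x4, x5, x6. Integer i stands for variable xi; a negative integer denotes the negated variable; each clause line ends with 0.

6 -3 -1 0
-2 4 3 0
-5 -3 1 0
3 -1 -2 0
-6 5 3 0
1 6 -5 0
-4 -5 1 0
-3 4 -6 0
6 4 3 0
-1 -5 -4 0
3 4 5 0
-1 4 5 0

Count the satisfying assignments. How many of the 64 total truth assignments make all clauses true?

13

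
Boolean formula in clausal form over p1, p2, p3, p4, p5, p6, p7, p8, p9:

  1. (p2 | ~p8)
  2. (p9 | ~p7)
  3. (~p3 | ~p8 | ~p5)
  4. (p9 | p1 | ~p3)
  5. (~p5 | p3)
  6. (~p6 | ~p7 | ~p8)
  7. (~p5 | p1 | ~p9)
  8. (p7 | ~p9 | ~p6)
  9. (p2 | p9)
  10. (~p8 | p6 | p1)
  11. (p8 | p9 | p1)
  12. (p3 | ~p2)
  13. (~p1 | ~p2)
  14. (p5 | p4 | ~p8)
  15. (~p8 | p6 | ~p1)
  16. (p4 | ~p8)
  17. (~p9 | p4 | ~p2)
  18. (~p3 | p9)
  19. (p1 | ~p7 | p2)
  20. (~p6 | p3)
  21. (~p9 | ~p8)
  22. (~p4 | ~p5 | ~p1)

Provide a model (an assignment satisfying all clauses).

Branch on p1: take p1 = True.
  then p2 is forced to False.
  then p8 is forced to False.
  then p9 is forced to True.
Branch on p3: take p3 = True.
Set p4 = True and propagate.
  then p5 is forced to False.
The remaining clauses are satisfied by p6 = False, p7 = False.

p1 = T, p2 = F, p3 = T, p4 = T, p5 = F, p6 = F, p7 = F, p8 = F, p9 = T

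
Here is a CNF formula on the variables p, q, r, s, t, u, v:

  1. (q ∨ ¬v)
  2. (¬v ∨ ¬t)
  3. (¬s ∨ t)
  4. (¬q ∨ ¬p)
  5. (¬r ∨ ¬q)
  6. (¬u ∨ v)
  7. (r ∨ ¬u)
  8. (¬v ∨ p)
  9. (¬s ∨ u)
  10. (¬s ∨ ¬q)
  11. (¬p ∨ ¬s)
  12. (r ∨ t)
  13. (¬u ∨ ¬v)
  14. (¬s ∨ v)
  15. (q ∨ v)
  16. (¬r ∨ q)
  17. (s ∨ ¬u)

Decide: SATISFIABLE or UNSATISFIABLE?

SATISFIABLE

Set p = False and propagate.
  then v is forced to False.
  then u is forced to False.
  then s is forced to False.
  then q is forced to True.
  then r is forced to False.
  then t is forced to True.
So p=False, q=True, r=False, s=False, t=True, u=False, v=False is a satisfying assignment.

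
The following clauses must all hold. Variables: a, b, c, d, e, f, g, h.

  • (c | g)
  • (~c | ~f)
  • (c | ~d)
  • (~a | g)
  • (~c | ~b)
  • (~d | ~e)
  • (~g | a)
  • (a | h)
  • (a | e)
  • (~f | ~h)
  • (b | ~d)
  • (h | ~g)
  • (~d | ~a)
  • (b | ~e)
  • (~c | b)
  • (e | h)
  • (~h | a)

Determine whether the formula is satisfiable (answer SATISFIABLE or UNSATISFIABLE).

d occurs only negated in the remaining clauses — set d = False.
Pure literal: f appears only negated; assign f = False.
Try a = True.
  then g is forced to True.
  then h is forced to True.
For the remaining variables, b = False, c = False, e = False works.
So a=T, b=F, c=F, d=F, e=F, f=F, g=T, h=T is a satisfying assignment.

SATISFIABLE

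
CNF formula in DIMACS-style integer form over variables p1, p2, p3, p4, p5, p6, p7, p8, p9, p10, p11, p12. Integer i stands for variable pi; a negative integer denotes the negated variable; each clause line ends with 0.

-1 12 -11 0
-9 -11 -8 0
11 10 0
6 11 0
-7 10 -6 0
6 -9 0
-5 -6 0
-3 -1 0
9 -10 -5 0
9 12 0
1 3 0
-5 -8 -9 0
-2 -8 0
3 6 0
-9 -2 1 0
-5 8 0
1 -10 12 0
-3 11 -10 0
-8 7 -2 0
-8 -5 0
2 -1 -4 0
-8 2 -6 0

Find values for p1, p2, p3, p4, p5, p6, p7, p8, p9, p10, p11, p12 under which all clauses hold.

p4 occurs only negated in the remaining clauses — set p4 = False.
p5 occurs only negated in the remaining clauses — set p5 = False.
Branch on p1: take p1 = True.
  then p3 is forced to False.
  then p6 is forced to True.
For the remaining variables, p2 = True, p7 = False, p8 = False, p9 = True, p10 = True, p11 = False, p12 = True works.

p1=T, p2=T, p3=F, p4=F, p5=F, p6=T, p7=F, p8=F, p9=T, p10=T, p11=F, p12=T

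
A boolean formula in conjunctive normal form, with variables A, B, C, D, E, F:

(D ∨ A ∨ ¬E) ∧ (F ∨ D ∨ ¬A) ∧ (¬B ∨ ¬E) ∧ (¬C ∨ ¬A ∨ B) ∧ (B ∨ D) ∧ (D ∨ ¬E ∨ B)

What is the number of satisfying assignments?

26

Split on B, then D.
  B=1, D=1: forces E=0; A, C, F free → 2^3 = 8.
  B=1, D=0: C free; 3 ways for (A,E,F) × 2^1 = 6.
  B=0, D=1: E, F free; 3 ways for (A,C) × 2^2 = 12.
  B=0, D=0: a clause becomes empty — 0.
Total: 8 + 6 + 12 + 0 = 26.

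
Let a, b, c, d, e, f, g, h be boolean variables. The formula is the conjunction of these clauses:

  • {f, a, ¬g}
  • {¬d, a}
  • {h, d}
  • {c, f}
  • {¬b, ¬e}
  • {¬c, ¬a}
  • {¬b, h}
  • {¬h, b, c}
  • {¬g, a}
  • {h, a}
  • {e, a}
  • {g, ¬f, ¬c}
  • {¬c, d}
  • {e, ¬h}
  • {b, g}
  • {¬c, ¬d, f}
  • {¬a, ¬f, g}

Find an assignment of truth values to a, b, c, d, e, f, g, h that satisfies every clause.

Branch on a: take a = True.
  then c is forced to False.
  then f is forced to True.
  then g is forced to True.
Set b = False and propagate.
  then h is forced to False.
  then d is forced to True.
e is now unconstrained; take e = True.
Every clause has at least one true literal under this assignment.

a = 1, b = 0, c = 0, d = 1, e = 1, f = 1, g = 1, h = 0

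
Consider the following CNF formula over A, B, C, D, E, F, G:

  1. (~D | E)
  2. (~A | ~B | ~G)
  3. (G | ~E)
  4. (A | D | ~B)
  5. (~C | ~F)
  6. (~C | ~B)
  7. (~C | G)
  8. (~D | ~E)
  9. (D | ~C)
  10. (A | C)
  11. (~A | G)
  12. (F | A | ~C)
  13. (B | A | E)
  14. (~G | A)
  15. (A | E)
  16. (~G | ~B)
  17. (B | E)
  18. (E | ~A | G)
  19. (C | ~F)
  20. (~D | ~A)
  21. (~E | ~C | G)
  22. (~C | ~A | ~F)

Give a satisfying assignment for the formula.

A = T, B = F, C = F, D = F, E = T, F = F, G = T

Branch on A: take A = True.
  then G is forced to True.
  then B is forced to False.
  then E is forced to True.
  then D is forced to False.
  then C is forced to False.
  then F is forced to False.
Every clause has at least one true literal under this assignment.
Check each clause:
  1. (~D | E) — ~D is true.
  2. (~B | ~G | ~A) — ~B is true.
  3. (~E | G) — G is true.
  4. (D | A | ~B) — A is true.
  5. (~C | ~F) — ~F is true.
  6. (~B | ~C) — ~C is true.
  7. (G | ~C) — ~C is true.
  8. (~E | ~D) — ~D is true.
  9. (D | ~C) — ~C is true.
  10. (A | C) — A is true.
  11. (G | ~A) — G is true.
  12. (A | ~C | F) — A is true.
  13. (E | B | A) — A is true.
  14. (A | ~G) — A is true.
  15. (A | E) — A is true.
  16. (~G | ~B) — ~B is true.
  17. (E | B) — E is true.
  18. (G | E | ~A) — E is true.
  19. (C | ~F) — ~F is true.
  20. (~A | ~D) — ~D is true.
  21. (~C | G | ~E) — ~C is true.
  22. (~C | ~F | ~A) — ~F is true.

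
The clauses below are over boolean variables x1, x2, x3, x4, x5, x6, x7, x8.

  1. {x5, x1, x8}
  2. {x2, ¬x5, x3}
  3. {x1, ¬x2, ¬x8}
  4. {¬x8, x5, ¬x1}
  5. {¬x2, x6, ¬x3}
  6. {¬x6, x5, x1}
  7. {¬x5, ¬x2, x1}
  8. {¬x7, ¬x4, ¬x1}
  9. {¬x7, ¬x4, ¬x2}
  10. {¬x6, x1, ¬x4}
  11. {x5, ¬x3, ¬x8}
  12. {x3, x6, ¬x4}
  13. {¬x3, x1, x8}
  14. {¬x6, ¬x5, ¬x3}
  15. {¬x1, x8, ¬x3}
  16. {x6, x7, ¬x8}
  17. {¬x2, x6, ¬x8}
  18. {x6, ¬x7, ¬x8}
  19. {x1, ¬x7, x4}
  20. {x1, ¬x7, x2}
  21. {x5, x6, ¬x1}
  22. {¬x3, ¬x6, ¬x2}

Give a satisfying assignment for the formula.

Set x1 = True and propagate.
Try x2 = False.
For the remaining variables, x3 = False, x4 = False, x5 = False, x6 = True, x7 = False, x8 = False works.
Every clause has at least one true literal under this assignment.

x1=T  x2=F  x3=F  x4=F  x5=F  x6=T  x7=F  x8=F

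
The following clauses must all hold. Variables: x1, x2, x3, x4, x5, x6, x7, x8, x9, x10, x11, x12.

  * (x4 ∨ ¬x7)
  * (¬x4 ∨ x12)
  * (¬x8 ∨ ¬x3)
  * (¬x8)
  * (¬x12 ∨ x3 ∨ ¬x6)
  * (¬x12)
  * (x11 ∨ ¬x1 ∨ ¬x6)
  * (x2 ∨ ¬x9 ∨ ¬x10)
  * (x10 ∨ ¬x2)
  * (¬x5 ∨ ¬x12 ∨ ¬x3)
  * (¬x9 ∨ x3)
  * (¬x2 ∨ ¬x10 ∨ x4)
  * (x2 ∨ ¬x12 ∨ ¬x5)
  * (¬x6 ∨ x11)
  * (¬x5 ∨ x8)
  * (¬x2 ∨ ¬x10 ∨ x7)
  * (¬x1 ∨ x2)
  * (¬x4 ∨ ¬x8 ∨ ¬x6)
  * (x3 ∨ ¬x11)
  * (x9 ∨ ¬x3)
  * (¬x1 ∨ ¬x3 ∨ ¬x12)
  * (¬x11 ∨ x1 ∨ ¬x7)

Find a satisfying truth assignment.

x1 = False, x2 = False, x3 = True, x4 = False, x5 = False, x6 = False, x7 = False, x8 = False, x9 = True, x10 = False, x11 = False, x12 = False

Check each clause:
  1. (x4 ∨ ¬x7) — ¬x7 is true.
  2. (x12 ∨ ¬x4) — ¬x4 is true.
  3. (¬x3 ∨ ¬x8) — ¬x8 is true.
  4. (¬x8) — ¬x8 is true.
  5. (¬x6 ∨ ¬x12 ∨ x3) — ¬x6 is true.
  6. (¬x12) — ¬x12 is true.
  7. (x11 ∨ ¬x6 ∨ ¬x1) — ¬x6 is true.
  8. (x2 ∨ ¬x9 ∨ ¬x10) — ¬x10 is true.
  9. (x10 ∨ ¬x2) — ¬x2 is true.
  10. (¬x5 ∨ ¬x12 ∨ ¬x3) — ¬x5 is true.
  11. (x3 ∨ ¬x9) — x3 is true.
  12. (x4 ∨ ¬x2 ∨ ¬x10) — ¬x10 is true.
  13. (x2 ∨ ¬x5 ∨ ¬x12) — ¬x5 is true.
  14. (x11 ∨ ¬x6) — ¬x6 is true.
  15. (x8 ∨ ¬x5) — ¬x5 is true.
  16. (¬x10 ∨ ¬x2 ∨ x7) — ¬x2 is true.
  17. (x2 ∨ ¬x1) — ¬x1 is true.
  18. (¬x6 ∨ ¬x8 ∨ ¬x4) — ¬x8 is true.
  19. (x3 ∨ ¬x11) — x3 is true.
  20. (¬x3 ∨ x9) — x9 is true.
  21. (¬x1 ∨ ¬x3 ∨ ¬x12) — ¬x12 is true.
  22. (¬x7 ∨ x1 ∨ ¬x11) — ¬x11 is true.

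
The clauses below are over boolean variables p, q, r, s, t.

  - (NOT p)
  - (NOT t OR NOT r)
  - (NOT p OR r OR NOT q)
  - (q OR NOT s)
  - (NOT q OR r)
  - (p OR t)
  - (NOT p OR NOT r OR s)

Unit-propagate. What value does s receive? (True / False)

(NOT p) stands alone — p = False.
From (t OR p) and p = False: t = True.
From (NOT r OR NOT t) and t = True: r = False.
(r OR NOT q) with r = False leaves only NOT q, so q = False.
(q OR NOT s): since q = False, the clause reduces to (NOT s). s = False.

False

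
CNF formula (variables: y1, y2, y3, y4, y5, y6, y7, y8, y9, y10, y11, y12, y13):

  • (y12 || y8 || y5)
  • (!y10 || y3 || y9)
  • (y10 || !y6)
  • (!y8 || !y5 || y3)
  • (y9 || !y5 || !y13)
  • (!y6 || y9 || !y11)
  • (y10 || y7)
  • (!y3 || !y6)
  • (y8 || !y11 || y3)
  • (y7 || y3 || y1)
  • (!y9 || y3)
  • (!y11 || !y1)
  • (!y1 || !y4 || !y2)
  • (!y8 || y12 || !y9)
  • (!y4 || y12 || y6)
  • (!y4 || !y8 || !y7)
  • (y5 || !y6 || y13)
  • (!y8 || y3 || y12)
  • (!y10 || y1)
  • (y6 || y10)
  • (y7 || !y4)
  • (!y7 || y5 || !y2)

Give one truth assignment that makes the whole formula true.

y1=T, y2=T, y3=T, y4=F, y5=T, y6=F, y7=T, y8=T, y9=F, y10=T, y11=F, y12=T, y13=F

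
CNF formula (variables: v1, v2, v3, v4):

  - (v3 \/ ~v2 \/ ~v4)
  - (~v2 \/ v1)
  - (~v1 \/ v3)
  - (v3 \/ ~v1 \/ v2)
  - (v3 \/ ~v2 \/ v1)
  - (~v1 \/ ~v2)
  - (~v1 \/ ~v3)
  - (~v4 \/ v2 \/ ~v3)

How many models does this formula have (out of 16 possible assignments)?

3

Satisfying assignments:
  v1=0 v2=0 v3=0 v4=0
  v1=0 v2=0 v3=0 v4=1
  v1=0 v2=0 v3=1 v4=0
That's 3 in total.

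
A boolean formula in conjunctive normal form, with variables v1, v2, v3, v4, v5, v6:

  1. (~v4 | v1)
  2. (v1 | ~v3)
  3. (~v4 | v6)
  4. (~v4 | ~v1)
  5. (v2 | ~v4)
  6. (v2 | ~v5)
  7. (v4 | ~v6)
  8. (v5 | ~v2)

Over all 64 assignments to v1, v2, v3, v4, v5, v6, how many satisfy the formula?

The models are:
  v1=0 v2=0 v3=0 v4=0 v5=0 v6=0
  v1=0 v2=1 v3=0 v4=0 v5=1 v6=0
  v1=1 v2=0 v3=0 v4=0 v5=0 v6=0
  v1=1 v2=0 v3=1 v4=0 v5=0 v6=0
  v1=1 v2=1 v3=0 v4=0 v5=1 v6=0
  v1=1 v2=1 v3=1 v4=0 v5=1 v6=0
That's 6 in total.

6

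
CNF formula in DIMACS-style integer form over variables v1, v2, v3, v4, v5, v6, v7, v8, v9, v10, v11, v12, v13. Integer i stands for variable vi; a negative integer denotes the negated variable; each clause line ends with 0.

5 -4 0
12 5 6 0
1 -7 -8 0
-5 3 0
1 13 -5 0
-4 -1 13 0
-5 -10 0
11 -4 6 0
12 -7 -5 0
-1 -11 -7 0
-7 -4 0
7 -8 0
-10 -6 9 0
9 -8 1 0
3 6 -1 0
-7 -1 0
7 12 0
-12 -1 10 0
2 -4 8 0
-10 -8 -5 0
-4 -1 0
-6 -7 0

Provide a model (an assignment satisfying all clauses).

Pure literal: v2 appears only positively; assign v2 = True.
v4 occurs only negated in the remaining clauses — set v4 = False.
Set v1 = False and propagate.
Set v3 = False and propagate.
  then v5 is forced to False.
The remaining clauses are satisfied by v6 = False, v7 = False, v8 = False, v9 = False, v10 = False, v11 = False, v12 = True, v13 = False.
Every clause has at least one true literal under this assignment.
Check each clause:
  1. (v5 OR NOT v4) — NOT v4 is true.
  2. (v5 OR v6 OR v12) — v12 is true.
  3. (NOT v7 OR v1 OR NOT v8) — NOT v8 is true.
  4. (NOT v5 OR v3) — NOT v5 is true.
  5. (NOT v5 OR v1 OR v13) — NOT v5 is true.
  6. (NOT v4 OR v13 OR NOT v1) — NOT v4 is true.
  7. (NOT v5 OR NOT v10) — NOT v5 is true.
  8. (v11 OR NOT v4 OR v6) — NOT v4 is true.
  9. (NOT v5 OR v12 OR NOT v7) — NOT v7 is true.
  10. (NOT v1 OR NOT v7 OR NOT v11) — NOT v7 is true.
  11. (NOT v7 OR NOT v4) — NOT v7 is true.
  12. (v7 OR NOT v8) — NOT v8 is true.
  13. (v9 OR NOT v10 OR NOT v6) — NOT v6 is true.
  14. (v9 OR NOT v8 OR v1) — NOT v8 is true.
  15. (NOT v1 OR v3 OR v6) — NOT v1 is true.
  16. (NOT v7 OR NOT v1) — NOT v7 is true.
  17. (v12 OR v7) — v12 is true.
  18. (v10 OR NOT v1 OR NOT v12) — NOT v1 is true.
  19. (v2 OR NOT v4 OR v8) — v2 is true.
  20. (NOT v10 OR NOT v8 OR NOT v5) — NOT v8 is true.
  21. (NOT v1 OR NOT v4) — NOT v4 is true.
  22. (NOT v7 OR NOT v6) — NOT v7 is true.

v1 = 0, v2 = 1, v3 = 0, v4 = 0, v5 = 0, v6 = 0, v7 = 0, v8 = 0, v9 = 0, v10 = 0, v11 = 0, v12 = 1, v13 = 0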